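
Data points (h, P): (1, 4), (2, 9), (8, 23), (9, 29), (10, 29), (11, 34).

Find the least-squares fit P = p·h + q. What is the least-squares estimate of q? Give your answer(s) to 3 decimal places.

q = 2.050

With design matrix X, XᵀX = [[371, 41]; [41, 6]] and XᵀP = [1131, 128]ᵀ.
Determinant 371·6 − 41² = 545.
p = (1131·6 − 41·128)/545 = 1538/545; q = (371·128 − 41·1131)/545 = 1117/545.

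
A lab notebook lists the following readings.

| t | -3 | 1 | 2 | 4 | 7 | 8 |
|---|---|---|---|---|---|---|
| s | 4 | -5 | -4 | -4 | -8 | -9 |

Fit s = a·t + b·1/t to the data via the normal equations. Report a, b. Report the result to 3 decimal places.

a = -1.025, b = -3.734

MᵀM·[a, b]ᵀ = Mᵀs reads: 143·a + 6·b = -169;  6·a + (41197/28224)·b = -1949/168.
(Σt·t = 143, Σt·1/t = 6, Σ1/t·1/t = 41197/28224, Σt·s = -169, Σ1/t·s = -1949/168.)
Δ = 143·(41197/28224) − 6² = 4875107/28224.
a = ((-169)·(41197/28224) − 6·(-1949/168))/(4875107/28224) = -4997701/4875107; b = (143·(-1949/168) − 6·(-169))/(4875107/28224) = -18203640/4875107.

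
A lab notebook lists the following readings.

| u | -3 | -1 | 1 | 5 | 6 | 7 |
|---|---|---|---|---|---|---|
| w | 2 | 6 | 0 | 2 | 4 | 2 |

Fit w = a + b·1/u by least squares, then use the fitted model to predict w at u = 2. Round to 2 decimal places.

From the data, Σ1 = 6, Σ1/u = 37/210, Σ1/u·1/u = 96989/44100.
And Σw = 16, Σ1/u·w = -186/35.
Eliminating b: (96989/44100)·(row 1) − (37/210)·(row 2) gives (116113/8820)·a = (96989/44100)·16 − (37/210)·(-186/35) = 56897/1575, so a = 1593116/580565.
Then b = ((-186/35) − (37/210)·(1593116/580565))/(96989/44100) = -306096/116113.
At u = 2: ŵ = (1593116/580565)·(1) + (-306096/116113)·(1/2) = 827876/580565.

ŵ = 1.43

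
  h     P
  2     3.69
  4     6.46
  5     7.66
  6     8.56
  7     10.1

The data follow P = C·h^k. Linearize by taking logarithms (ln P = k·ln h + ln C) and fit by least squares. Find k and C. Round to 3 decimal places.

k = 0.789, C = 2.140

Linearized form: ln P = k·ln h + ln C. From the 5 transformed points,
XᵀX = [[11.9895, 7.4265]; [7.4265, 5]], rhs = [15.1152, 9.6669]ᵀ  (here Σln h = 7.4265, Σ(ln h)² = 11.9895, Σln P = 9.6669, Σln h·ln P = 15.1152).
Solving (det = 4.7940): k = 0.78939, ln C = 0.76089, so C = exp(0.76089) = 2.14019.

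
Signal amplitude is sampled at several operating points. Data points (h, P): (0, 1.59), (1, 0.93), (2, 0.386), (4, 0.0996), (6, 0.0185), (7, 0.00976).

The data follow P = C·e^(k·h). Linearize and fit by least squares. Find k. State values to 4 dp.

Let Y = ln P. Fitting Y = k·h + ln C by least squares:
Σh = 20.0000, Σ(h)² = 106.0000, Σln P = -11.4868, Σh·ln P = -67.5489.
Equations: 106.0000·k + 20.0000·ln C = -67.5489;  20.0000·k + 6·ln C = -11.4868.
Slope k = (n·Σh·ln P − Σh·Σln P)/(n·Σ(h)² − (Σh)²) = (6·-67.5489 − 20.0000·-11.4868)/236.0000 = -0.74389; ln C = (Σln P − k·Σh)/n = 0.56516.

k = -0.7439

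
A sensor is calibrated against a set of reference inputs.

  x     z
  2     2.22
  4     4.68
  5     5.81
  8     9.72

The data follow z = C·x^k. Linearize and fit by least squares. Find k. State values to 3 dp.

k = 1.062

Linearized form: ln z = k·ln x + ln C. From the 4 transformed points,
Over the data: Σln x = 5.7683, Σ(ln x)² = 9.3166, Σln z = 6.3746, Σln x·ln z = 10.2532.
Normal system: [[9.3166, 5.7683]; [5.7683, 4]]·[k, ln C]ᵀ = [10.2532, 6.3746]ᵀ.
Solving (det = 3.9930): k = 1.06244, ln C = 0.06152.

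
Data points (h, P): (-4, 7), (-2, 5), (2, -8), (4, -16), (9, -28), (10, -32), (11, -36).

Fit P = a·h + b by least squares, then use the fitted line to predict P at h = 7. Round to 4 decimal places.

P̂ = -23.3534

Sums needed: Σh·h = 342, Σh = 30, Σ1 = 7.
Moment sums: Σh·P = -1086, ΣP = -108.
Normal equations: [[342, 30]; [30, 7]]·[a, b]ᵀ = [-1086, -108]ᵀ.
Eliminating b: 7·(row 1) − 30·(row 2) gives 1494·a = 7·(-1086) − 30·(-108) = -4362, so a = -727/249.
Then b = ((-108) − 30·(-727/249))/7 = -242/83.
At h = 7: P̂ = (-727/249)·(7) + (-242/83)·(1) = -5815/249.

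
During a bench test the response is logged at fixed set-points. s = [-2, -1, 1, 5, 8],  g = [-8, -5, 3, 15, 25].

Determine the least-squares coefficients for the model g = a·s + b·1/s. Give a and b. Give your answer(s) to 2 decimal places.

a = 3.09, b = 1.17

Entries of XᵀX: Σs·s = 95, Σs·1/s = 5, Σ1/s·1/s = 3689/1600.
Right-hand side: Σs·g = 299, Σ1/s·g = 145/8.
Normal equations: [[95, 5]; [5, 3689/1600]]·[a, b]ᵀ = [299, 145/8]ᵀ.
Eliminating b: (3689/1600)·(row 1) − 5·(row 2) gives (62091/320)·a = (3689/1600)·299 − 5·(145/8) = 958011/1600, so a = 319337/103485.
Then b = ((145/8) − 5·(319337/103485))/(3689/1600) = 24200/20697.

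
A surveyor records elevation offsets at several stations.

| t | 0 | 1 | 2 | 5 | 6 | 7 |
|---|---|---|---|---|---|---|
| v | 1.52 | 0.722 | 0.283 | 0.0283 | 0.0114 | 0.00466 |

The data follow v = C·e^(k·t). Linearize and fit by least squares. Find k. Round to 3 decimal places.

k = -0.821

With ln vᵢ as the transformed response and tᵢ as the regressor:
Over the data: Σt = 21.0000, Σ(t)² = 115.0000, Σln v = -14.5771, Σt·ln v = -85.1008.
Normal system: [[115.0000, 21.0000]; [21.0000, 6]]·[k, ln C]ᵀ = [-85.1008, -14.5771]ᵀ.
Slope k = (n·Σt·ln v − Σt·Σln v)/(n·Σ(t)² − (Σt)²) = (6·-85.1008 − 21.0000·-14.5771)/249.0000 = -0.82123; ln C = (Σln v − k·Σt)/n = 0.44478.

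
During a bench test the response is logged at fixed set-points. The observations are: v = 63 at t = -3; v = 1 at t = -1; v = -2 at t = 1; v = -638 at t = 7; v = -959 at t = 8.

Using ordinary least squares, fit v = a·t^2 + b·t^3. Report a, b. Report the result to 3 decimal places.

Setting ∂/∂a … = 0 gives: 6580·a + 49332·b = -92072;  49332·a + 380524·b = -711546.
(Σt^2·t^2 = 6580, Σt^2·t^3 = 49332, Σt^3·t^3 = 380524, Σt^2·v = -92072, Σt^3·v = -711546.)
det = 6580·380524 − 49332² = 70201696.
a = ((-92072)·380524 − 49332·(-711546))/70201696 = 8297693/8775212; b = (6580·(-711546) − 49332·(-92072))/70201696 = -17484597/8775212.

a = 0.946, b = -1.992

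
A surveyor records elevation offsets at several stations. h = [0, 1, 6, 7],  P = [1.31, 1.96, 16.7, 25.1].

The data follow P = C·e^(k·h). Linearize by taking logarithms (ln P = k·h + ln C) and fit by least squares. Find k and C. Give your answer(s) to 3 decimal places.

k = 0.424, C = 1.298

Let Y = ln P. Fitting Y = k·h + ln C by least squares:
Over the data: Σh = 14.0000, Σ(h)² = 86.0000, Σln P = 6.9812, Σh·ln P = 40.1255.
Normal system: [[86.0000, 14.0000]; [14.0000, 4]]·[k, ln C]ᵀ = [40.1255, 6.9812]ᵀ.
Δ = 86.0000·4 − (14.0000)² = 148.0000; k = (40.1255·4 − 14.0000·6.9812)/148.0000 = 0.42408, ln C = (86.0000·6.9812 − 14.0000·40.1255)/148.0000 = 0.26102, so C = exp(0.26102) = 1.29825.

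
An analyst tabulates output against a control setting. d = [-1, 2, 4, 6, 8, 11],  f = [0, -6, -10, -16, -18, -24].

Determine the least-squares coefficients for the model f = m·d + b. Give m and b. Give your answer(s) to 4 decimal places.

m = -2.0217, b = -2.2246

Forming AᵀA = [[242, 30]; [30, 6]] and Aᵀf = [-556, -74]ᵀ gives AᵀA·[m, b]ᵀ = Aᵀf.
Eliminating b: 6·(row 1) − 30·(row 2) gives 552·m = 6·(-556) − 30·(-74) = -1116, so m = -93/46.
Then b = ((-74) − 30·(-93/46))/6 = -307/138.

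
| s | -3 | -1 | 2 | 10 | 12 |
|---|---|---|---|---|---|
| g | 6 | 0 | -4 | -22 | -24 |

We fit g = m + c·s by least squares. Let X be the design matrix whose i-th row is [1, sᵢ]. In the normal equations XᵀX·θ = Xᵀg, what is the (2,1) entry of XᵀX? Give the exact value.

Row 2 ↔ basis s, column 1 ↔ basis 1, so (XᵀX)_{2,1} = Σᵢ s = (-3)·(1) + (-1)·(1) + (2)·(1) + (10)·(1) + (12)·(1) = 20.

20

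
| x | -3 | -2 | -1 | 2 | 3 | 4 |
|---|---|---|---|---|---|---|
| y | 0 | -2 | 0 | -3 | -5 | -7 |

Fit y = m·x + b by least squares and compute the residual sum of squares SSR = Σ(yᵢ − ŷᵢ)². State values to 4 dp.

Compute the Gram sums: Σx·x = 43, Σx = 3, Σ1 = 6.
For Aᵀy: Σx·y = -45, Σy = -17.
AᵀA·[m, b]ᵀ = Aᵀy becomes [[43, 3]; [3, 6]]·[m, b]ᵀ = [-45, -17]ᵀ.
det = 43·6 − 3² = 249.
m = ((-45)·6 − 3·(-17))/249 = -73/83; b = (43·(-17) − 3·(-45))/249 = -596/249.
Residuals: -61/249, -340/249, 377/249, 287/249, 8/249, -271/249; SSR = 1676/249.

SSR = 6.7309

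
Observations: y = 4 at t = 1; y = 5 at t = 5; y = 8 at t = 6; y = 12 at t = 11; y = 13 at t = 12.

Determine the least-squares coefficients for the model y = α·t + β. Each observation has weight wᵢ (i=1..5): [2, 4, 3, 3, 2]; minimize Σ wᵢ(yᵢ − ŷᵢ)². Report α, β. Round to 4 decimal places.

α = 0.9006, β = 1.9032

Sums needed: Σwᵢ·t·t = 861, Σwᵢ·t = 97, Σwᵢ·1 = 14.
And Σwᵢ·t·y = 960, Σwᵢ·y = 114.
Eliminating β: 14·(row 1) − 97·(row 2) gives 2645·α = 14·960 − 97·114 = 2382, so α = 2382/2645.
Then β = (114 − 97·(2382/2645))/14 = 5034/2645.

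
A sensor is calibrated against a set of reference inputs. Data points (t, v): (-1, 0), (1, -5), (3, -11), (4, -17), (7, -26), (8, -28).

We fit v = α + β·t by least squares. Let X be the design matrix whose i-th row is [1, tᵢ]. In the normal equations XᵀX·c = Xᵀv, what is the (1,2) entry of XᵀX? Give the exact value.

22

Row 1 ↔ basis 1, column 2 ↔ basis t, so (XᵀX)_{1,2} = Σᵢ t = (1)·(-1) + (1)·(1) + (1)·(3) + (1)·(4) + (1)·(7) + (1)·(8) = 22.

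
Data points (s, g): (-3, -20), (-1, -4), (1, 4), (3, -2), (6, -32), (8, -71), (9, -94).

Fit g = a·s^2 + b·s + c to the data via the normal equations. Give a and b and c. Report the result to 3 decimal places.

a = -1.542, b = 3.220, c = 2.411

Normal-equation sums: Σs^2·s^2 = 12117, Σs^2·s = 1457, Σs^2 = 201, Σs·s = 201, Σs = 23, Σ1 = 7.
For Xᵀg: Σs^2·g = -13508, Σs·g = -1544, Σg = -219.
Normal equations: [[12117, 1457, 201]; [1457, 201, 23]; [201, 23, 7]]·[a, b, c]ᵀ = [-13508, -1544, -219]ᵀ.
Row-reducing yields a = -870885/564802, b = 1818431/564802, c = 680881/282401.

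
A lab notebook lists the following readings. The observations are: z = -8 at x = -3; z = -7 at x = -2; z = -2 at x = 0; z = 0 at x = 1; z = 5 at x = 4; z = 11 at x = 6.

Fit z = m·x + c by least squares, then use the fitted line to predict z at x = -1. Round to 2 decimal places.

The normal system MᵀM·[m, c]ᵀ = Mᵀz is [[66, 6]; [6, 6]]·[m, c]ᵀ = [124, -1]ᵀ.
Δ = 66·6 − 6² = 360.
m = (124·6 − 6·(-1))/360 = 25/12; c = (66·(-1) − 6·124)/360 = -9/4.
At x = -1: ẑ = (25/12)·(-1) + (-9/4)·(1) = -13/3.

ẑ = -4.33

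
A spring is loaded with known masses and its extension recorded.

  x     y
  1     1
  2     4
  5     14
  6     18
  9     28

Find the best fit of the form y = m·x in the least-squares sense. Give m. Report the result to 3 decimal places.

m = 2.986

Compute the Gram sums: Σx·x = 147.
And Σx·y = 439.
MᵀM·[m]ᵀ = Mᵀy becomes [[147]]·[m]ᵀ = [439]ᵀ.
Hence m = 439 / 147 ≈ 2.98639.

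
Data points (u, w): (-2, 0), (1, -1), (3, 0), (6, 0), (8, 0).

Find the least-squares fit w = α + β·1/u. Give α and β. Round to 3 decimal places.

α = -0.049, β = -0.673

The normal equations are: 5·α + (9/8)·β = -1;  (9/8)·α + (809/576)·β = -1.
det = 5·(809/576) − (9/8)² = 829/144.
α = ((-1)·(809/576) − (9/8)·(-1))/(829/144) = -161/3316; β = (5·(-1) − (9/8)·(-1))/(829/144) = -558/829.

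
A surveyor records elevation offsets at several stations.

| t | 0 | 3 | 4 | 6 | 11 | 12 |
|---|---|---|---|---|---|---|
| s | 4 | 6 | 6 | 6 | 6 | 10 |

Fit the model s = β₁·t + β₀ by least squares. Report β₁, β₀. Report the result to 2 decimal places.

β₁ = 0.33, β₀ = 4.37

From the data, Σt·t = 326, Σt = 36, Σ1 = 6.
Right-hand side: Σt·s = 264, Σs = 38.
So MᵀM·[β₁, β₀]ᵀ = Mᵀs: [[326, 36]; [36, 6]]·[β₁, β₀]ᵀ = [264, 38]ᵀ.
Eliminating β₀: 6·(row 1) − 36·(row 2) gives 660·β₁ = 6·264 − 36·38 = 216, so β₁ = 18/55.
Then β₀ = (38 − 36·(18/55))/6 = 721/165.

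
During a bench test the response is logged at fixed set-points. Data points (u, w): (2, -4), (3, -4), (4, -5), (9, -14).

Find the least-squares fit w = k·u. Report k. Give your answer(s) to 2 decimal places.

k = -1.51

Compute the Gram sums: Σu·u = 110.
Right-hand side: Σu·w = -166.
XᵀX·[k]ᵀ = Xᵀw becomes [[110]]·[k]ᵀ = [-166]ᵀ.
Hence k = -166 / 110 ≈ -1.50909.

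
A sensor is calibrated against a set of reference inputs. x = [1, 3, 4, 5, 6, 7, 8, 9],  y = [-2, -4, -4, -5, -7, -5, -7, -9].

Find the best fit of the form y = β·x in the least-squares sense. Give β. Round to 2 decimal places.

Entries of AᵀA: Σx·x = 281.
Moment sums: Σx·y = -269.
So AᵀA·[β]ᵀ = Aᵀy: [[281]]·[β]ᵀ = [-269]ᵀ.
β = (-269)/281 = -0.957295.

β = -0.96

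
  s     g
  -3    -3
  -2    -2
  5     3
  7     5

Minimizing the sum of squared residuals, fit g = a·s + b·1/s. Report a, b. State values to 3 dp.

a = 0.643, b = 1.758

Sums needed: Σs·s = 87, Σs·1/s = 4, Σ1/s·1/s = 18589/44100.
And Σs·g = 63, Σ1/s·g = 116/35.
MᵀM·[a, b]ᵀ = Mᵀg becomes [[87, 4]; [4, 18589/44100]]·[a, b]ᵀ = [63, 116/35]ᵀ.
Determinant 87·(18589/44100) − 4² = 303881/14700.
a = (63·(18589/44100) − 4·(116/35))/(303881/14700) = 195489/303881; b = (87·(116/35) − 4·63)/(303881/14700) = 534240/303881.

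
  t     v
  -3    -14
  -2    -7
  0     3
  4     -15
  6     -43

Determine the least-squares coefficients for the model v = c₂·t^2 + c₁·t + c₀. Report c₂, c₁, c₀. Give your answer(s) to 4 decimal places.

c₂ = -1.5000, c₁ = 1.4000, c₀ = 2.9000

Sums needed: Σt^2·t^2 = 1649, Σt^2·t = 245, Σt^2 = 65, Σt·t = 65, Σt = 5, Σ1 = 5.
And Σt^2·v = -1942, Σt·v = -262, Σv = -76.
Row-reducing yields c₂ = -3/2, c₁ = 7/5, c₀ = 29/10.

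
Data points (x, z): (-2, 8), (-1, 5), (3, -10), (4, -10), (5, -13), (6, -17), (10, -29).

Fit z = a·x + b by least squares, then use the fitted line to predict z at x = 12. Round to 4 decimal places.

ẑ = -35.3062

Forming MᵀM = [[191, 25]; [25, 7]] and Mᵀz = [-548, -66]ᵀ gives MᵀM·[a, b]ᵀ = Mᵀz.
det = 191·7 − 25² = 712.
a = ((-548)·7 − 25·(-66))/712 = -1093/356; b = (191·(-66) − 25·(-548))/712 = 547/356.
At x = 12: ẑ = (-1093/356)·(12) + (547/356)·(1) = -12569/356.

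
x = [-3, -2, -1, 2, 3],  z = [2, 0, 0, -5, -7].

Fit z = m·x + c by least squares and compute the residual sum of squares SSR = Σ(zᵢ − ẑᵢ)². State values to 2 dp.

SSR = 1.25

Entries of MᵀM: Σx·x = 27, Σx = -1, Σ1 = 5.
Moment sums: Σx·z = -37, Σz = -10.
det = 27·5 − (-1)² = 134.
m = ((-37)·5 − (-1)·(-10))/134 = -195/134; c = (27·(-10) − (-1)·(-37))/134 = -307/134.
Residuals: -5/67, -83/134, 56/67, 27/134, -23/67; SSR = 167/134.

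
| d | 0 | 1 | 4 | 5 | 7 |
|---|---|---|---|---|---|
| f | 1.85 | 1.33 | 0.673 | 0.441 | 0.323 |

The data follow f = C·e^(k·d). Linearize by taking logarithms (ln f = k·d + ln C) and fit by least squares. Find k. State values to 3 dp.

k = -0.253

With ln fᵢ as the transformed response and dᵢ as the regressor:
Σd = 17.0000, Σ(d)² = 91.0000, Σln f = -1.4445, Σd·ln f = -13.3031.
Equations: 91.0000·k + 17.0000·ln C = -13.3031;  17.0000·k + 5·ln C = -1.4445.
Δ = 91.0000·5 − (17.0000)² = 166.0000; k = (-13.3031·5 − 17.0000·-1.4445)/166.0000 = -0.25277, ln C = (91.0000·-1.4445 − 17.0000·-13.3031)/166.0000 = 0.57053.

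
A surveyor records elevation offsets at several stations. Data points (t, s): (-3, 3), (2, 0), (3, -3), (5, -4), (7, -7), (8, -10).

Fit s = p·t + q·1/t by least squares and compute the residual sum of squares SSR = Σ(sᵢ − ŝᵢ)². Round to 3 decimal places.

SSR = 4.146

From the data, Σt·t = 160, Σt·1/t = 6, Σ1/t·1/t = 386849/705600.
Moment sums: Σt·s = -167, Σ1/t·s = -101/20.
So XᵀX·[p, q]ᵀ = Xᵀs: [[160, 6]; [6, 386849/705600]]·[p, q]ᵀ = [-167, -101/20]ᵀ.
Eliminating q: (386849/705600)·(row 1) − 6·(row 2) gives (228089/4410)·p = (386849/705600)·(-167) − 6·(-101/20) = -43224103/705600, so p = -43224103/36494240.
Then q = ((-101/20) − 6·(-43224103/36494240))/(386849/705600) = 855540/228089.
Residuals: 25439211/36494240, 529559/1073360, -25439211/36494240, 8553255/7298848, 27553841/36494240, -4532547/4561780; SSR = 151297039/36494240.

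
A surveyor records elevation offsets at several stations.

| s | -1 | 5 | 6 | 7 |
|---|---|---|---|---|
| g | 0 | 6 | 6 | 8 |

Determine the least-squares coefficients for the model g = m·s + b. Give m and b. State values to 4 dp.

m = 0.9548, b = 0.9419

Sums needed: Σs·s = 111, Σs = 17, Σ1 = 4.
And Σs·g = 122, Σg = 20.
Eliminating b: 4·(row 1) − 17·(row 2) gives 155·m = 4·122 − 17·20 = 148, so m = 148/155.
Then b = (20 − 17·(148/155))/4 = 146/155.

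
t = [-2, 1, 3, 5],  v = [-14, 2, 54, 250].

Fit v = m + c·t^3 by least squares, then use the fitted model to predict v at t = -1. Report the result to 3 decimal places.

Compute the Gram sums: Σ1 = 4, Σt^3 = 145, Σt^3·t^3 = 16419.
For Mᵀv: Σv = 292, Σt^3·v = 32822.
det = 4·16419 − 145² = 44651.
m = (292·16419 − 145·32822)/44651 = 35158/44651; c = (4·32822 − 145·292)/44651 = 88948/44651.
At t = -1: v̂ = (35158/44651)·(1) + (88948/44651)·(-1) = -53790/44651.

v̂ = -1.205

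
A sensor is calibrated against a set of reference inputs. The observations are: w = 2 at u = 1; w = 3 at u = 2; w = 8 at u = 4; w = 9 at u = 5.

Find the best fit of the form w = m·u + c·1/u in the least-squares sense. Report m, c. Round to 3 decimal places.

m = 1.856, c = -0.091

Compute the Gram sums: Σu·u = 46, Σu·1/u = 4, Σ1/u·1/u = 541/400.
For Mᵀw: Σu·w = 85, Σ1/u·w = 73/10.
So MᵀM·[m, c]ᵀ = Mᵀw: [[46, 4]; [4, 541/400]]·[m, c]ᵀ = [85, 73/10]ᵀ.
Δ = 46·(541/400) − 4² = 9243/200.
m = (85·(541/400) − 4·(73/10))/(9243/200) = 11435/6162; c = (46·(73/10) − 4·85)/(9243/200) = -280/3081.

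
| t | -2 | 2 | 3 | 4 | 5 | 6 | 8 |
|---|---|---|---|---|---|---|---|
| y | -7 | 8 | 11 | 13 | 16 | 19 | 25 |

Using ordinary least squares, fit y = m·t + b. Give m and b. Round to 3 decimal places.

Compute the Gram sums: Σt·t = 158, Σt = 26, Σ1 = 7.
Moment sums: Σt·y = 509, Σy = 85.
So XᵀX·[m, b]ᵀ = Xᵀy: [[158, 26]; [26, 7]]·[m, b]ᵀ = [509, 85]ᵀ.
det = 158·7 − 26² = 430.
m = (509·7 − 26·85)/430 = 1353/430; b = (158·85 − 26·509)/430 = 98/215.

m = 3.147, b = 0.456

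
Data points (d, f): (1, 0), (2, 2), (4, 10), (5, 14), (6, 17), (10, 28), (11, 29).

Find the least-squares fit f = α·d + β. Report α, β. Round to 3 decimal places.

α = 3.008, β = -2.475

Entries of XᵀX: Σd·d = 303, Σd = 39, Σ1 = 7.
Right-hand side: Σd·f = 815, Σf = 100.
Determinant 303·7 − 39² = 600.
α = (815·7 − 39·100)/600 = 361/120; β = (303·100 − 39·815)/600 = -99/40.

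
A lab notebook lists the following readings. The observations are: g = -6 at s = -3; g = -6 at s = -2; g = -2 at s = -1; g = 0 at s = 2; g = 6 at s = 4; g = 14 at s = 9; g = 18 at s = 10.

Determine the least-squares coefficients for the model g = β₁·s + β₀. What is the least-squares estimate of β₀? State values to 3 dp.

The normal equations are: 215·β₁ + 19·β₀ = 362;  19·β₁ + 7·β₀ = 24.
(Σs·s = 215, Σs = 19, Σ1 = 7, Σs·g = 362, Σg = 24.)
det = 215·7 − 19² = 1144.
β₁ = (362·7 − 19·24)/1144 = 1039/572; β₀ = (215·24 − 19·362)/1144 = -859/572.

β₀ = -1.502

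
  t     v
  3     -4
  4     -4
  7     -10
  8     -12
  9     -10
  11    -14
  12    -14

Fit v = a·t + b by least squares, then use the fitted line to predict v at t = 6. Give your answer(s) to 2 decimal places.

v̂ = -7.64

With design matrix X, XᵀX = [[484, 54]; [54, 7]] and Xᵀv = [-606, -68]ᵀ.
Eliminating b: 7·(row 1) − 54·(row 2) gives 472·a = 7·(-606) − 54·(-68) = -570, so a = -285/236.
Then b = ((-68) − 54·(-285/236))/7 = -47/118.
At t = 6: v̂ = (-285/236)·(6) + (-47/118)·(1) = -451/59.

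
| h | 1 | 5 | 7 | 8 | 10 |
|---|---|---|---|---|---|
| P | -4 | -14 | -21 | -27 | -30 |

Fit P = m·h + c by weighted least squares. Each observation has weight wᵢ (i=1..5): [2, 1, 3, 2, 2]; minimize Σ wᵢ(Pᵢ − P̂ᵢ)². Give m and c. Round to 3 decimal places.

Normal-equation sums: Σwᵢ·h·h = 502, Σwᵢ·h = 64, Σwᵢ·1 = 10.
For MᵀWP: Σwᵢ·h·P = -1551, Σwᵢ·P = -199.
MᵀWM·[m, c]ᵀ = MᵀWP becomes [[502, 64]; [64, 10]]·[m, c]ᵀ = [-1551, -199]ᵀ.
Determinant 502·10 − 64² = 924.
m = ((-1551)·10 − 64·(-199))/924 = -1387/462; c = (502·(-199) − 64·(-1551))/924 = -317/462.

m = -3.002, c = -0.686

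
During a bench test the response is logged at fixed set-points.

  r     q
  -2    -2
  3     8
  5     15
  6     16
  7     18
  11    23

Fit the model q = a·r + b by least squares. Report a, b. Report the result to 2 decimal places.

Normal-equation sums: Σr·r = 244, Σr = 30, Σ1 = 6.
For Xᵀq: Σr·q = 578, Σq = 78.
Determinant 244·6 − 30² = 564.
a = (578·6 − 30·78)/564 = 2; b = (244·78 − 30·578)/564 = 3.

a = 2.00, b = 3.00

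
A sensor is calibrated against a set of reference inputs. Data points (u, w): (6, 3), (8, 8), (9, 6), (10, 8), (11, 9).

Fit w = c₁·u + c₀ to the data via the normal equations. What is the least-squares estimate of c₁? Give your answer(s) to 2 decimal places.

Entries of XᵀX: Σu·u = 402, Σu = 44, Σ1 = 5.
For Xᵀw: Σu·w = 315, Σw = 34.
So XᵀX·[c₁, c₀]ᵀ = Xᵀw: [[402, 44]; [44, 5]]·[c₁, c₀]ᵀ = [315, 34]ᵀ.
Eliminating c₀: 5·(row 1) − 44·(row 2) gives 74·c₁ = 5·315 − 44·34 = 79, so c₁ = 79/74.
Then c₀ = (34 − 44·(79/74))/5 = -96/37.

c₁ = 1.07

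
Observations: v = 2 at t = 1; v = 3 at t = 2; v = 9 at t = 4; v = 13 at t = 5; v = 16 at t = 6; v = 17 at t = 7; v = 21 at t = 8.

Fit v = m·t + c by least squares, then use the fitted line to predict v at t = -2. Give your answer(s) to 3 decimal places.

v̂ = -7.185

Compute the Gram sums: Σt·t = 195, Σt = 33, Σ1 = 7.
And Σt·v = 492, Σv = 81.
Eliminating c: 7·(row 1) − 33·(row 2) gives 276·m = 7·492 − 33·81 = 771, so m = 257/92.
Then c = (81 − 33·(257/92))/7 = -147/92.
At t = -2: v̂ = (257/92)·(-2) + (-147/92)·(1) = -661/92.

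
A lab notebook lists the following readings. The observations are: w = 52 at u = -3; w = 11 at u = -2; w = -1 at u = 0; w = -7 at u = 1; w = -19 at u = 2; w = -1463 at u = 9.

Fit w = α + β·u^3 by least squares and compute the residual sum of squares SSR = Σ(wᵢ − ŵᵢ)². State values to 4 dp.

Compute the Gram sums: Σ1 = 6, Σu^3 = 703, Σu^3·u^3 = 532299.
And Σw = -1427, Σu^3·w = -1068178.
Normal equations: [[6, 703]; [703, 532299]]·[α, β]ᵀ = [-1427, -1068178]ᵀ.
Eliminating β: 532299·(row 1) − 703·(row 2) gives 2699585·α = 532299·(-1427) − 703·(-1068178) = -8661539, so α = -8661539/2699585.
Then β = ((-1068178) − 703·(-8661539/2699585))/532299 = -5405887/2699585.
Residuals: 616202/539917, -4890122/2699585, 5961954/2699585, -4829669/2699585, 123304/539917, 60307/2699585; SSR = 34323886/2699585.

SSR = 12.7145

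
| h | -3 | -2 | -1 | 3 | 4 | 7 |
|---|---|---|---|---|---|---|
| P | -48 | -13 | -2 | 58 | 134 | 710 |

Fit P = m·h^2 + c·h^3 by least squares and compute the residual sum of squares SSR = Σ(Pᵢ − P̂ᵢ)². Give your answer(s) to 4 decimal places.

SSR = 6.6950

Entries of MᵀM: Σh^2·h^2 = 2836, Σh^2·h^3 = 17798, Σh^3·h^3 = 123268.
Right-hand side: Σh^2·P = 36970, Σh^3·P = 255074.
MᵀM·[m, c]ᵀ = MᵀP becomes [[2836, 17798]; [17798, 123268]]·[m, c]ᵀ = [36970, 255074]ᵀ.
Determinant 2836·123268 − 17798² = 32819244.
m = (36970·123268 − 17798·255074)/32819244 = 1450909/2734937; c = (2836·255074 − 17798·36970)/32819244 = 5449817/2734937.
Residuals: 2809902/2734937, 2240719/2734937, -1470966/2734937, -1576894/2734937, -5521274/2734937, 1423498/2734937; SSR = 18310301/2734937.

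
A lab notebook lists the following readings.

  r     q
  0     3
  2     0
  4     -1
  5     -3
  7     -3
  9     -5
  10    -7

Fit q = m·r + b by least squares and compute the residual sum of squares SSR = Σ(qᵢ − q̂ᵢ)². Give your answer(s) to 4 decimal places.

SSR = 2.9802

From the data, Σr·r = 275, Σr = 37, Σ1 = 7.
For Xᵀq: Σr·q = -155, Σq = -16.
Δ = 275·7 − 37² = 556.
m = ((-155)·7 − 37·(-16))/556 = -493/556; b = (275·(-16) − 37·(-155))/556 = 1335/556.
Residuals: 333/556, -349/556, 81/556, -269/278, 112/139, 161/278, -297/556; SSR = 1657/556.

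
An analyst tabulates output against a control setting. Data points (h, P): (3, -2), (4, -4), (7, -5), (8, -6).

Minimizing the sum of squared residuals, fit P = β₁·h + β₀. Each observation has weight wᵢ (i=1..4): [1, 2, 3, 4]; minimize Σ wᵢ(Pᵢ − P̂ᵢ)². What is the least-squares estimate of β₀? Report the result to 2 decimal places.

Compute the Gram sums: Σwᵢ·h·h = 444, Σwᵢ·h = 64, Σwᵢ·1 = 10.
For XᵀWP: Σwᵢ·h·P = -335, Σwᵢ·P = -49.
Δ = 444·10 − 64² = 344.
β₁ = ((-335)·10 − 64·(-49))/344 = -107/172; β₀ = (444·(-49) − 64·(-335))/344 = -79/86.

β₀ = -0.92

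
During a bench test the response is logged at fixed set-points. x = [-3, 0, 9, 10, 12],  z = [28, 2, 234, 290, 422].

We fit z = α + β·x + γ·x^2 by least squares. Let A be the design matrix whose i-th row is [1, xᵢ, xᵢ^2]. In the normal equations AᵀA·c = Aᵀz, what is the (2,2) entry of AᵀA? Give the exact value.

Row 2 ↔ basis x, column 2 ↔ basis x, so (AᵀA)_{2,2} = Σᵢ (x)·(x) = (-3)·(-3) + (0)·(0) + (9)·(9) + (10)·(10) + (12)·(12) = 334.

334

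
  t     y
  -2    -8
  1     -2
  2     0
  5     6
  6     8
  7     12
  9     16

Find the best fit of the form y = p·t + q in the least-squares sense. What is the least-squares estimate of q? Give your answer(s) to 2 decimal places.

q = -4.16

Normal-equation sums: Σt·t = 200, Σt = 28, Σ1 = 7.
For Mᵀy: Σt·y = 320, Σy = 32.
Determinant 200·7 − 28² = 616.
p = (320·7 − 28·32)/616 = 24/11; q = (200·32 − 28·320)/616 = -320/77.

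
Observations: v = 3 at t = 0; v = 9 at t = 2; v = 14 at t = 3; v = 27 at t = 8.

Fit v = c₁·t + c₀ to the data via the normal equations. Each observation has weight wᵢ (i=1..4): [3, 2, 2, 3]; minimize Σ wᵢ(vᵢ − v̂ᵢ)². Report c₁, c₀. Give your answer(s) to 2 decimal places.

Entries of AᵀWA: Σwᵢ·t·t = 218, Σwᵢ·t = 34, Σwᵢ·1 = 10.
Moment sums: Σwᵢ·t·v = 768, Σwᵢ·v = 136.
AᵀWA·[c₁, c₀]ᵀ = AᵀWv becomes [[218, 34]; [34, 10]]·[c₁, c₀]ᵀ = [768, 136]ᵀ.
Eliminating c₀: 10·(row 1) − 34·(row 2) gives 1024·c₁ = 10·768 − 34·136 = 3056, so c₁ = 191/64.
Then c₀ = (136 − 34·(191/64))/10 = 221/64.

c₁ = 2.98, c₀ = 3.45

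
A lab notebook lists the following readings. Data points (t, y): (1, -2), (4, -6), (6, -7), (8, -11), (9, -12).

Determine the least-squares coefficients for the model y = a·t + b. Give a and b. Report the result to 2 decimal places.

a = -1.24, b = -0.64

Compute the Gram sums: Σt·t = 198, Σt = 28, Σ1 = 5.
For Xᵀy: Σt·y = -264, Σy = -38.
Normal equations: [[198, 28]; [28, 5]]·[a, b]ᵀ = [-264, -38]ᵀ.
Eliminating b: 5·(row 1) − 28·(row 2) gives 206·a = 5·(-264) − 28·(-38) = -256, so a = -128/103.
Then b = ((-38) − 28·(-128/103))/5 = -66/103.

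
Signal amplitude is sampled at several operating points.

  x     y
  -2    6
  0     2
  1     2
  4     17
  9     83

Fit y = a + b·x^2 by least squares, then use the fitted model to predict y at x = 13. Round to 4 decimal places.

Compute the Gram sums: Σ1 = 5, Σx^2 = 102, Σx^2·x^2 = 6834.
Right-hand side: Σy = 110, Σx^2·y = 7021.
Determinant 5·6834 − 102² = 23766.
a = (110·6834 − 102·7021)/23766 = 349/233; b = (5·7021 − 102·110)/23766 = 1405/1398.
At x = 13: ŷ = (349/233)·(1) + (1405/1398)·(169) = 239539/1398.

ŷ = 171.3441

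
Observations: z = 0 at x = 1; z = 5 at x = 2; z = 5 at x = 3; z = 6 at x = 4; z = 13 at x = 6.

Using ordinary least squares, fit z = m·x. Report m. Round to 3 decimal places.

Compute the Gram sums: Σx·x = 66.
And Σx·z = 127.
Hence m = 127 / 66 ≈ 1.92424.

m = 1.924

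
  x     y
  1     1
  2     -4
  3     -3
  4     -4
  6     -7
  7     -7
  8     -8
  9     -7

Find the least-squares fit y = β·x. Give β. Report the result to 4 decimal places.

β = -0.9615

Normal-equation sums: Σx·x = 260.
Right-hand side: Σx·y = -250.
MᵀM·[β]ᵀ = Mᵀy becomes [[260]]·[β]ᵀ = [-250]ᵀ.
β = (-250)/260 = -0.961538.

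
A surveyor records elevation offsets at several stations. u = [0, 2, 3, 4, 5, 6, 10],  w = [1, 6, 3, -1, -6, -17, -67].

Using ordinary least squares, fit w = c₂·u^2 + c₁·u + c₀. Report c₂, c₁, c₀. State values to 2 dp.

Normal-equation sums: Σu^2·u^2 = 12274, Σu^2·u = 1440, Σu^2 = 190, Σu·u = 190, Σu = 30, Σ1 = 7.
For Xᵀw: Σu^2·w = -7427, Σu·w = -785, Σw = -81.
Normal equations: [[12274, 1440, 190]; [1440, 190, 30]; [190, 30, 7]]·[c₂, c₁, c₀]ᵀ = [-7427, -785, -81]ᵀ.
Row-reducing yields c₂ = -33041/31962, c₁ = 36245/10654, c₀ = 30487/15981.

c₂ = -1.03, c₁ = 3.40, c₀ = 1.91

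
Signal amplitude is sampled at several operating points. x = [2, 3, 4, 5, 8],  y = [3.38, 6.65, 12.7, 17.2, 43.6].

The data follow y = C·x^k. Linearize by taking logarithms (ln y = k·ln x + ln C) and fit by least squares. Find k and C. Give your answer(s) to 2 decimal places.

k = 1.85, C = 0.92

Let Y = ln y. Fitting Y = k·ln x + ln C by least squares:
Σln x = 6.8669, Σ(ln x)² = 10.5236, Σln y = 12.2741, Σln x·ln y = 18.8777.
Equations: 10.5236·k + 6.8669·ln C = 18.8777;  6.8669·k + 5·ln C = 12.2741.
Solving (det = 5.4631): k = 1.84940, ln C = -0.08513, so C = exp(-0.08513) = 0.91839.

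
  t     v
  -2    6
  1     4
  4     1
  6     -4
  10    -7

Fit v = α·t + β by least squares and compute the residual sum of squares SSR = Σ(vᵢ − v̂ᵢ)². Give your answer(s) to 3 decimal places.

SSR = 4.745

Sums needed: Σt·t = 157, Σt = 19, Σ1 = 5.
And Σt·v = -98, Σv = 0.
Δ = 157·5 − 19² = 424.
α = ((-98)·5 − 19·0)/424 = -245/212; β = (157·0 − 19·(-98))/424 = 931/212.
Residuals: -149/212, 81/106, 261/212, -309/212, 35/212; SSR = 503/106.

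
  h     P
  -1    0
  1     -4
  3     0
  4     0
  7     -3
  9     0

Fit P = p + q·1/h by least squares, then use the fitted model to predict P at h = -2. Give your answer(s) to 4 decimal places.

The normal equations are: 6·p + (211/252)·q = -7;  (211/252)·p + (140113/63504)·q = -31/7.
(Σ1 = 6, Σ1/h = 211/252, Σ1/h·1/h = 140113/63504, ΣP = -7, Σ1/h·P = -31/7.)
Δ = 6·(140113/63504) − (211/252)² = 796157/63504.
p = ((-7)·(140113/63504) − (211/252)·(-31/7))/(796157/63504) = -745315/796157; q = (6·(-31/7) − (211/252)·(-7))/(796157/63504) = -1315188/796157.
At h = -2: P̂ = (-745315/796157)·(1) + (-1315188/796157)·(-1/2) = -87721/796157.

P̂ = -0.1102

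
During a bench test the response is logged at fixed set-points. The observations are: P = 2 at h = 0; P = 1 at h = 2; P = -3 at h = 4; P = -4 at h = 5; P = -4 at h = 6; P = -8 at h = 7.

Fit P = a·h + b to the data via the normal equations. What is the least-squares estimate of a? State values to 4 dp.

a = -1.3529

MᵀM·[a, b]ᵀ = MᵀP reads: 130·a + 24·b = -110;  24·a + 6·b = -16.
(Σh·h = 130, Σh = 24, Σ1 = 6, Σh·P = -110, ΣP = -16.)
det = 130·6 − 24² = 204.
a = ((-110)·6 − 24·(-16))/204 = -23/17; b = (130·(-16) − 24·(-110))/204 = 140/51.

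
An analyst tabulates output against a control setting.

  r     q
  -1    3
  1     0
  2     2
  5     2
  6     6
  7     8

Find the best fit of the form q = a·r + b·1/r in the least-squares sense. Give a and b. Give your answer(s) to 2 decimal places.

a = 1.01, b = -2.36

Entries of MᵀM: Σr·r = 116, Σr·1/r = 6, Σ1/r·1/r = 51557/22050.
And Σr·q = 103, Σ1/r·q = 19/35.
MᵀM·[a, b]ᵀ = Mᵀq becomes [[116, 6]; [6, 51557/22050]]·[a, b]ᵀ = [103, 19/35]ᵀ.
Determinant 116·(51557/22050) − 6² = 2593406/11025.
a = (103·(51557/22050) − 6·(19/35))/(2593406/11025) = 5238551/5186812; b = (116·(19/35) − 6·103)/(2593406/11025) = -3059595/1296703.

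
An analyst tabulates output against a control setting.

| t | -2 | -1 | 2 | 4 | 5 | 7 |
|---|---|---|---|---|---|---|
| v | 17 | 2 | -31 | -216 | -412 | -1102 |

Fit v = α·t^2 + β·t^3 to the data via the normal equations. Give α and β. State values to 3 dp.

α = -1.550, β = -2.991

Setting ∂/∂α … = 0 gives: 3315·α + 20955·β = -67808;  20955·α + 137499·β = -443696.
det = 3315·137499 − 20955² = 16697160.
α = ((-67808)·137499 − 20955·(-443696))/16697160 = -1078438/695715; β = (3315·(-443696) − 20955·(-67808))/16697160 = -138710/46381.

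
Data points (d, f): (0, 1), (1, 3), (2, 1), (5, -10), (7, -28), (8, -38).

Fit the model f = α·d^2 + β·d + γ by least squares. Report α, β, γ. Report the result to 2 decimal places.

α = -0.86, β = 1.97, γ = 1.20

The normal equations are: 7139·α + 989·β + 143·γ = -4047;  989·α + 143·β + 23·γ = -545;  143·α + 23·β + 6·γ = -71.
Inverting the 3×3 Gram matrix, [α, β, γ]ᵀ = [-6637/7680, 3029/1536, 1541/1280]ᵀ.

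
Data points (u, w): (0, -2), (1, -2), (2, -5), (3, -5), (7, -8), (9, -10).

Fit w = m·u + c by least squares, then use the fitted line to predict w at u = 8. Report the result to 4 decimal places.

The normal system XᵀX·[m, c]ᵀ = Xᵀw is [[144, 22]; [22, 6]]·[m, c]ᵀ = [-173, -32]ᵀ.
det = 144·6 − 22² = 380.
m = ((-173)·6 − 22·(-32))/380 = -167/190; c = (144·(-32) − 22·(-173))/380 = -401/190.
At u = 8: ŵ = (-167/190)·(8) + (-401/190)·(1) = -1737/190.

ŵ = -9.1421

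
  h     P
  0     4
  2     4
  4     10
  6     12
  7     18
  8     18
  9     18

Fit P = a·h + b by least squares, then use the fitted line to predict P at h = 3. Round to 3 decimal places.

Normal-equation sums: Σh·h = 250, Σh = 36, Σ1 = 7.
Right-hand side: Σh·P = 552, ΣP = 84.
Normal equations: [[250, 36]; [36, 7]]·[a, b]ᵀ = [552, 84]ᵀ.
Δ = 250·7 − 36² = 454.
a = (552·7 − 36·84)/454 = 420/227; b = (250·84 − 36·552)/454 = 564/227.
At h = 3: P̂ = (420/227)·(3) + (564/227)·(1) = 1824/227.

P̂ = 8.035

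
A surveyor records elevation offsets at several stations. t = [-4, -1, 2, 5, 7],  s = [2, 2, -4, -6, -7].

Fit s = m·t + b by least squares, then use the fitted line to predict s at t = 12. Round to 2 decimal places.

Compute the Gram sums: Σt·t = 95, Σt = 9, Σ1 = 5.
And Σt·s = -97, Σs = -13.
Normal equations: [[95, 9]; [9, 5]]·[m, b]ᵀ = [-97, -13]ᵀ.
Eliminating b: 5·(row 1) − 9·(row 2) gives 394·m = 5·(-97) − 9·(-13) = -368, so m = -184/197.
Then b = ((-13) − 9·(-184/197))/5 = -181/197.
At t = 12: ŝ = (-184/197)·(12) + (-181/197)·(1) = -2389/197.

ŝ = -12.13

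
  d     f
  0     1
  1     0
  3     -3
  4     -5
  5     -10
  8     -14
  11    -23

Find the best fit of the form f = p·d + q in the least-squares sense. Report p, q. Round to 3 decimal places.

The normal equations are: 236·p + 32·q = -444;  32·p + 7·q = -54.
(Σd·d = 236, Σd = 32, Σ1 = 7, Σd·f = -444, Σf = -54.)
det = 236·7 − 32² = 628.
p = ((-444)·7 − 32·(-54))/628 = -345/157; q = (236·(-54) − 32·(-444))/628 = 366/157.

p = -2.197, q = 2.331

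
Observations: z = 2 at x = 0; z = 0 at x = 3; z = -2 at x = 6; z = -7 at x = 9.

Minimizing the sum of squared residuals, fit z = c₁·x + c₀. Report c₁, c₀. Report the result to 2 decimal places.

Sums needed: Σx·x = 126, Σx = 18, Σ1 = 4.
For Aᵀz: Σx·z = -75, Σz = -7.
AᵀA·[c₁, c₀]ᵀ = Aᵀz becomes [[126, 18]; [18, 4]]·[c₁, c₀]ᵀ = [-75, -7]ᵀ.
Determinant 126·4 − 18² = 180.
c₁ = ((-75)·4 − 18·(-7))/180 = -29/30; c₀ = (126·(-7) − 18·(-75))/180 = 13/5.

c₁ = -0.97, c₀ = 2.60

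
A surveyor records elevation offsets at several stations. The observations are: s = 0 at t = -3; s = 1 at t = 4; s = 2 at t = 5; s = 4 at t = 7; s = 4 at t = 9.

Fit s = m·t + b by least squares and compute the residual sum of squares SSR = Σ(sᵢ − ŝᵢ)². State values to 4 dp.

SSR = 2.2692

The normal system XᵀX·[m, b]ᵀ = Xᵀs is [[180, 22]; [22, 5]]·[m, b]ᵀ = [78, 11]ᵀ.
Δ = 180·5 − 22² = 416.
m = (78·5 − 22·11)/416 = 37/104; b = (180·11 − 22·78)/416 = 33/52.
Residuals: 45/104, -55/52, -43/104, 7/8, 17/104; SSR = 59/26.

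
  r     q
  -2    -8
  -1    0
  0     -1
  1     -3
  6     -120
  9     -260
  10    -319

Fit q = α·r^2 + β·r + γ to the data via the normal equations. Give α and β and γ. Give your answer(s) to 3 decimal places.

α = -2.999, β = -1.958, γ = 0.416

MᵀM·[α, β, γ]ᵀ = Mᵀq reads: 17875·α + 1937·β + 223·γ = -57315;  1937·α + 223·β + 23·γ = -6237;  223·α + 23·β + 7·γ = -711.
Row-reducing yields α = -80267/26761, β = -52408/26761, γ = 11122/26761.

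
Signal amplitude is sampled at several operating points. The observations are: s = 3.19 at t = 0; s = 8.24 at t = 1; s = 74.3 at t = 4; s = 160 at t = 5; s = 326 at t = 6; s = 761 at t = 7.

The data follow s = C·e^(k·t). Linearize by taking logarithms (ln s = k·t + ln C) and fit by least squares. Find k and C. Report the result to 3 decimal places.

Linearized form: ln s = k·t + ln C. From the 6 transformed points,
Σt = 23.0000, Σ(t)² = 127.0000, Σln s = 25.0738, Σt·ln s = 125.8811.
Normal system: [[127.0000, 23.0000]; [23.0000, 6]]·[k, ln C]ᵀ = [125.8811, 25.0738]ᵀ.
Solving (det = 233.0000): k = 0.76647, ln C = 1.24082, so C = exp(1.24082) = 3.45845.

k = 0.766, C = 3.458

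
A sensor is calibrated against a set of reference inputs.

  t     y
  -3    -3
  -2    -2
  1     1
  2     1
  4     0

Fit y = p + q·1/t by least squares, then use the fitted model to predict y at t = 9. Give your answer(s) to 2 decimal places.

Normal-equation sums: Σ1 = 5, Σ1/t = 11/12, Σ1/t·1/t = 241/144.
For Mᵀy: Σy = -3, Σ1/t·y = 7/2.
MᵀM·[p, q]ᵀ = Mᵀy becomes [[5, 11/12]; [11/12, 241/144]]·[p, q]ᵀ = [-3, 7/2]ᵀ.
Δ = 5·(241/144) − (11/12)² = 271/36.
p = ((-3)·(241/144) − (11/12)·(7/2))/(271/36) = -1185/1084; q = (5·(7/2) − (11/12)·(-3))/(271/36) = 729/271.
At t = 9: ŷ = (-1185/1084)·(1) + (729/271)·(1/9) = -861/1084.

ŷ = -0.79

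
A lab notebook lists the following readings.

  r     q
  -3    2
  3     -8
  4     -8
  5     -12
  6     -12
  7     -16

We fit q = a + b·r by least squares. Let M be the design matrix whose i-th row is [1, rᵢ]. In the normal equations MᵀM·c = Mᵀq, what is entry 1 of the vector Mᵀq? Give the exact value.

-54

Entry 1 ↔ basis 1, so (Mᵀq)_{1} = Σᵢ qᵢ = (1)·(2) + (1)·(-8) + (1)·(-8) + (1)·(-12) + (1)·(-12) + (1)·(-16) = -54.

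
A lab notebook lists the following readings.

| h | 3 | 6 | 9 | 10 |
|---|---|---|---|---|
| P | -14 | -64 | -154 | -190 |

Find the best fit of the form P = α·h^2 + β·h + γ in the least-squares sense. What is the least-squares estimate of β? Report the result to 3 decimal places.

β = 1.915

Compute the Gram sums: Σh^2·h^2 = 17938, Σh^2·h = 1972, Σh^2 = 226, Σh·h = 226, Σh = 28, Σ1 = 4.
Right-hand side: Σh^2·P = -33904, Σh·P = -3712, ΣP = -422.
Normal equations: [[17938, 1972, 226]; [1972, 226, 28]; [226, 28, 4]]·[α, β, γ]ᵀ = [-33904, -3712, -422]ᵀ.
Solving the 3×3 system (Gaussian elimination) gives α = -23/11, β = 316/165, γ = -127/165.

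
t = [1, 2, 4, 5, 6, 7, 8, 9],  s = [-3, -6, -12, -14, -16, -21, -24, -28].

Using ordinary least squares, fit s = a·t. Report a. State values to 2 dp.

a = -2.97

Compute the Gram sums: Σt·t = 276.
Right-hand side: Σt·s = -820.
Normal equations: [[276]]·[a]ᵀ = [-820]ᵀ.
a = (-820)/276 = -2.97101.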